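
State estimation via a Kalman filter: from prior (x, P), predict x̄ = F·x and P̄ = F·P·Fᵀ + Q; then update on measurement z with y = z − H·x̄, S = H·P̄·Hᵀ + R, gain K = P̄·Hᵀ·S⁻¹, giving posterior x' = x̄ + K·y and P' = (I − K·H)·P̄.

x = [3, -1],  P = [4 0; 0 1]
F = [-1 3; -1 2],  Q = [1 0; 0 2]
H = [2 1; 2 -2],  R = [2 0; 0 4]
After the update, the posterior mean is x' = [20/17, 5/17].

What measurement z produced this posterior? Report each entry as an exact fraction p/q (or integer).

x̄ = F·x = [-6, -5]
P̄ = F·P·Fᵀ + Q = [14 10; 10 10]
S = H·P̄·Hᵀ + R = [108 16; 16 20]
K = P̄·Hᵀ·S⁻¹ = [79/238 16/119; 75/238 -30/119]
x' − x̄ = [122/17, 90/17] = K·y
y = (KᵀK)⁻¹·Kᵀ·(x' − x̄) = [20, 4]
z = y + H·x̄ = [20, 4] + [-17, -2] = [3, 2]

z = [3, 2]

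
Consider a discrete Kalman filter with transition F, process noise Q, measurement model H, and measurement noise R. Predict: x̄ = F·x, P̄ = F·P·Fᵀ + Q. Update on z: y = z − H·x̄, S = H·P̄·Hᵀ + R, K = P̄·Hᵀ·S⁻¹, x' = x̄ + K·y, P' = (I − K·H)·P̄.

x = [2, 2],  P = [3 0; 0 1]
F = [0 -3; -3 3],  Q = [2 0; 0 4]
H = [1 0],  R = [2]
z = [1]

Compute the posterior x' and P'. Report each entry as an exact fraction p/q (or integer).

x' = [-1/13, -63/13]
P' = [22/13 -18/13; -18/13 439/13]

x̄ = F·x = [-6, 0]
P̄ = F·P·Fᵀ + Q = [11 -9; -9 40]
y = z − H·x̄ = [7]
S = H·P̄·Hᵀ + R = [13]
K = P̄·Hᵀ·S⁻¹ = [11/13; -9/13]
x' = x̄ + K·y = [-1/13, -63/13]
P' = (I − K·H)·P̄ = [22/13 -18/13; -18/13 439/13]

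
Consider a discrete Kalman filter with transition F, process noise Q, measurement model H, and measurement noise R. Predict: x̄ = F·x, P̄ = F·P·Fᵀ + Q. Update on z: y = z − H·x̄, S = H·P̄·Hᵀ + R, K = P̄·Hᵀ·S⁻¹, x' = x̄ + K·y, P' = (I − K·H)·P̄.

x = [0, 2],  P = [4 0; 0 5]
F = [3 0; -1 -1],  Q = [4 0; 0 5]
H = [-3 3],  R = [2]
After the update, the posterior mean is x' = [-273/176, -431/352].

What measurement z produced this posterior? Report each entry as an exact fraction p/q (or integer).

x̄ = F·x = [0, -2]
P̄ = F·P·Fᵀ + Q = [40 -12; -12 14]
S = H·P̄·Hᵀ + R = [704]
K = P̄·Hᵀ·S⁻¹ = [-39/176; 39/352]
x' − x̄ = [-273/176, 273/352] = K·y
y = (KᵀK)⁻¹·Kᵀ·(x' − x̄) = [7]
z = y + H·x̄ = [7] + [-6] = [1]

z = [1]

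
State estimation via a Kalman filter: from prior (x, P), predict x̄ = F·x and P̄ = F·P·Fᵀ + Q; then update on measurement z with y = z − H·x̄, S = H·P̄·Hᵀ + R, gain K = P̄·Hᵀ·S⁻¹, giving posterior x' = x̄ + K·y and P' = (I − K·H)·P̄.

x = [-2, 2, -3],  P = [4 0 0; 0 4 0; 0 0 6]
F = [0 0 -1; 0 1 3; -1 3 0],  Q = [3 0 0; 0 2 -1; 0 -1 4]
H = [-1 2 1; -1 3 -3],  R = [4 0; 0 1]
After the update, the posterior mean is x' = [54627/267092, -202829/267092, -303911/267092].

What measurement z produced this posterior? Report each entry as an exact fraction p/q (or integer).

z = [-3, 1]

x̄ = F·x = [3, -7, 8]
P̄ = F·P·Fᵀ + Q = [9 -18 0; -18 60 11; 0 11 44]
S = H·P̄·Hᵀ + R = [413 294; 294 856]
K = P̄·Hᵀ·S⁻¹ = [-9999/133546 -1827/38156; 39517/133546 3477/38156; 42801/133546 -8613/38156]
x' − x̄ = [-746649/267092, 1666815/267092, -2440647/267092] = K·y
y = (KᵀK)⁻¹·Kᵀ·(x' − x̄) = [6, 49]
z = y + H·x̄ = [6, 49] + [-9, -48] = [-3, 1]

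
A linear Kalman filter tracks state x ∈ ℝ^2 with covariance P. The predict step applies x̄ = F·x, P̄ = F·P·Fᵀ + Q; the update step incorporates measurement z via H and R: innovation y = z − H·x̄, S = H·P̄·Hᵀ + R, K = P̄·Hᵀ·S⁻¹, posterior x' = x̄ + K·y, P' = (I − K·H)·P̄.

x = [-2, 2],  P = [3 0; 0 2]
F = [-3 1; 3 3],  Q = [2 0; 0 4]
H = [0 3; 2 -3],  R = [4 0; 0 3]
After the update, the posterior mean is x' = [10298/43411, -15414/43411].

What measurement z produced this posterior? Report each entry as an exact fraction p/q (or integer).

x̄ = F·x = [8, 0]
P̄ = F·P·Fᵀ + Q = [31 -21; -21 49]
S = H·P̄·Hᵀ + R = [445 -567; -567 820]
K = P̄·Hᵀ·S⁻¹ = [19215/43411 19904/43411; 13377/43411 -756/43411]
x' − x̄ = [-336990/43411, -15414/43411] = K·y
y = (KᵀK)⁻¹·Kᵀ·(x' − x̄) = [-2, -15]
z = y + H·x̄ = [-2, -15] + [0, 16] = [-2, 1]

z = [-2, 1]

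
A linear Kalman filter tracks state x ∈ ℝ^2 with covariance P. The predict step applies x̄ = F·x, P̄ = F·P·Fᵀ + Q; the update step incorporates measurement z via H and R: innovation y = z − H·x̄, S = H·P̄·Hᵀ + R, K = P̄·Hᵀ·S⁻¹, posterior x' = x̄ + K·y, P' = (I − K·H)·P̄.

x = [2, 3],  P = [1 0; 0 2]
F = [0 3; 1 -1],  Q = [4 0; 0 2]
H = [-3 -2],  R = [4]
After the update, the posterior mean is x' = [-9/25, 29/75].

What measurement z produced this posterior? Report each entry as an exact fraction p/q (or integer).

z = [1]

x̄ = F·x = [9, -1]
P̄ = F·P·Fᵀ + Q = [22 -6; -6 5]
S = H·P̄·Hᵀ + R = [150]
K = P̄·Hᵀ·S⁻¹ = [-9/25; 4/75]
x' − x̄ = [-234/25, 104/75] = K·y
y = (KᵀK)⁻¹·Kᵀ·(x' − x̄) = [26]
z = y + H·x̄ = [26] + [-25] = [1]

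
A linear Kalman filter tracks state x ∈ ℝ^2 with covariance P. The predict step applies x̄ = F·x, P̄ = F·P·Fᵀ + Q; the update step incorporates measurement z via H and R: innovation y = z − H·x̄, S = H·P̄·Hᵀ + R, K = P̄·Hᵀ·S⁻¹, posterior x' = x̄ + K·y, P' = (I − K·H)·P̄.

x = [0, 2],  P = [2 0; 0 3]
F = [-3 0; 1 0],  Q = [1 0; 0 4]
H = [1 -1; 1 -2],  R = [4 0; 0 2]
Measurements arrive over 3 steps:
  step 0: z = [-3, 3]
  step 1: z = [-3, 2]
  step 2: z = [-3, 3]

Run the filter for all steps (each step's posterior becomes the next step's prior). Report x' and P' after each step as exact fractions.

step 0: x' = [-120/107, -153/107], P' = [389/107 183/107; 183/107 129/107]
step 1: x' = [-3134/3277, -71889/75371], P' = [12854/3277 6038/3277; 6038/3277 95462/75371]
step 2: x' = [-12335/13409, -7780/5819], P' = [4607/1166 939/506; 939/506 14811/11638]

step 0: x̄ = F·x = [0, 0]
step 0: P̄ = F·P·Fᵀ + Q = [19 -6; -6 6]
step 0: y = z − H·x̄ = [-3, 3]
step 0: S = H·P̄·Hᵀ + R = [41 49; 49 69]
step 0: K = P̄·Hᵀ·S⁻¹ = [103/214 23/214; 27/214 -75/214]
step 0: x' = x̄ + K·y = [-120/107, -153/107]
step 0: P' = (I − K·H)·P̄ = [389/107 183/107; 183/107 129/107]
step 1: x̄ = F·x = [360/107, -120/107]
step 1: P̄ = F·P·Fᵀ + Q = [3608/107 -1167/107; -1167/107 817/107]
step 1: y = z − H·x̄ = [-801/107, -386/107]
step 1: S = H·P̄·Hᵀ + R = [7187/107 8743/107; 8743/107 11758/107]
step 1: K = P̄·Hᵀ·S⁻¹ = [1704/3277 389/3277; 10853/75371 -26025/75371]
step 1: x' = x̄ + K·y = [-3134/3277, -71889/75371]
step 1: P' = (I − K·H)·P̄ = [12854/3277 6038/3277; 6038/3277 95462/75371]
step 2: x̄ = F·x = [9402/3277, -3134/3277]
step 2: P̄ = F·P·Fᵀ + Q = [118963/3277 -38562/3277; -38562/3277 25962/3277]
step 2: y = z − H·x̄ = [-22367/3277, -5839/3277]
step 2: S = H·P̄·Hᵀ + R = [235157/3277 286573/3277; 286573/3277 383613/3277]
step 2: K = P̄·Hᵀ·S⁻¹ = [28097/53636 6427/53636; 3393/23276 -8025/23276]
step 2: x' = x̄ + K·y = [-12335/13409, -7780/5819]
step 2: P' = (I − K·H)·P̄ = [4607/1166 939/506; 939/506 14811/11638]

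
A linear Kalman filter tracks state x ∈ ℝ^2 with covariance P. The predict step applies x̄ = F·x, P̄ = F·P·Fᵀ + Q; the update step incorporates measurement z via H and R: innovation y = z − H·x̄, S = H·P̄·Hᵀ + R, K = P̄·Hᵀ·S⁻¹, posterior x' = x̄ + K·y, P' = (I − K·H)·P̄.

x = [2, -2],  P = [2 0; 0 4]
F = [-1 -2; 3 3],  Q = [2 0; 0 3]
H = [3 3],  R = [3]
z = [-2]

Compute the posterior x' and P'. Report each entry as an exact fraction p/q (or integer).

x̄ = F·x = [2, 0]
P̄ = F·P·Fᵀ + Q = [20 -30; -30 57]
y = z − H·x̄ = [-8]
S = H·P̄·Hᵀ + R = [156]
K = P̄·Hᵀ·S⁻¹ = [-5/26; 27/52]
x' = x̄ + K·y = [46/13, -54/13]
P' = (I − K·H)·P̄ = [185/13 -375/26; -375/26 777/52]

x' = [46/13, -54/13]
P' = [185/13 -375/26; -375/26 777/52]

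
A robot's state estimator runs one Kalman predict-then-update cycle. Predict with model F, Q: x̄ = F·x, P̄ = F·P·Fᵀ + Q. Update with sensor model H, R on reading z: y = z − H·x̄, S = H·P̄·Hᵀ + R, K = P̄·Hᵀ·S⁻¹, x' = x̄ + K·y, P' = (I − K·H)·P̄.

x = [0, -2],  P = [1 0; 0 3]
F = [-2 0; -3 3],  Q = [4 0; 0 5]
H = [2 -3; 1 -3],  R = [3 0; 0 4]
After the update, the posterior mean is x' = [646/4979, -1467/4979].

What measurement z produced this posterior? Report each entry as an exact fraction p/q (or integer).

x̄ = F·x = [0, -6]
P̄ = F·P·Fᵀ + Q = [8 6; 6 41]
S = H·P̄·Hᵀ + R = [332 331; 331 345]
K = P̄·Hᵀ·S⁻¹ = [2620/4979 -2658/4979; 432/4979 -2103/4979]
x' − x̄ = [646/4979, 28407/4979] = K·y
y = (KᵀK)⁻¹·Kᵀ·(x' − x̄) = [-17, -17]
z = y + H·x̄ = [-17, -17] + [18, 18] = [1, 1]

z = [1, 1]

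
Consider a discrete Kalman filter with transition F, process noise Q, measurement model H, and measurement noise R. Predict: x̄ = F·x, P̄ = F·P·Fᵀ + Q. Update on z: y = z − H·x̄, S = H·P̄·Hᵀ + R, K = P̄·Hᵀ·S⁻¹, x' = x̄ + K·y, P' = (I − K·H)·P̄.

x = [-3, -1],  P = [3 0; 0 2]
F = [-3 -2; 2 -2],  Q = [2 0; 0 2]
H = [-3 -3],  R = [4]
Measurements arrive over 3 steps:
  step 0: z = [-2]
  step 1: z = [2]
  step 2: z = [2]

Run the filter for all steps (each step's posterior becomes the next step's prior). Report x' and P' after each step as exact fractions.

step 0: x' = [2366/355, -2104/355], P' = [6574/355 -6466/355; -6466/355 6514/355]
step 1: x' = [-157786/54583, 123912/54583], P' = [462732/54583 -469924/54583; -469924/54583 501312/54583]
step 2: x' = [32866356/11175577, -5802602/1596511], P' = [83729183/11175577 -12114323/1596511; -12114323/1596511 1853347/228073]

step 0: x̄ = F·x = [11, -4]
step 0: P̄ = F·P·Fᵀ + Q = [37 -10; -10 22]
step 0: y = z − H·x̄ = [19]
step 0: S = H·P̄·Hᵀ + R = [355]
step 0: K = P̄·Hᵀ·S⁻¹ = [-81/355; -36/355]
step 0: x' = x̄ + K·y = [2366/355, -2104/355]
step 0: P' = (I − K·H)·P̄ = [6574/355 -6466/355; -6466/355 6514/355]
step 1: x̄ = F·x = [-578/71, 1788/71]
step 1: P̄ = F·P·Fᵀ + Q = [1668/71 -5264/71; -5264/71 20958/71]
step 1: y = z − H·x̄ = [3772/71]
step 1: S = H·P̄·Hᵀ + R = [109166/71]
step 1: K = P̄·Hᵀ·S⁻¹ = [5394/54583; -23541/54583]
step 1: x' = x̄ + K·y = [-157786/54583, 123912/54583]
step 1: P' = (I − K·H)·P̄ = [462732/54583 -469924/54583; -469924/54583 501312/54583]
step 2: x̄ = F·x = [225534/54583, -563396/54583]
step 2: P̄ = F·P·Fᵀ + Q = [639914/54583 -1710992/54583; -1710992/54583 7724734/54583]
step 2: y = z − H·x̄ = [-904420/54583]
step 2: S = H·P̄·Hᵀ + R = [44702308/54583]
step 2: K = P̄·Hᵀ·S⁻¹ = [1606617/22351154; -1288659/3193022]
step 2: x' = x̄ + K·y = [32866356/11175577, -5802602/1596511]
step 2: P' = (I − K·H)·P̄ = [83729183/11175577 -12114323/1596511; -12114323/1596511 1853347/228073]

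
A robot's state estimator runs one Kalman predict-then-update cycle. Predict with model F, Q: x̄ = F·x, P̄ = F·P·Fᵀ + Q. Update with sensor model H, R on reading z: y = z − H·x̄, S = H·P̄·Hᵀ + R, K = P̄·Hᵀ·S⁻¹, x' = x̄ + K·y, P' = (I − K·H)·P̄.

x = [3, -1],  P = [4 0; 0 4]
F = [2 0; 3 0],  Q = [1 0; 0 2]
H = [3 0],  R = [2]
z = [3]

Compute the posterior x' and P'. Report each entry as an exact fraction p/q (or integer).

x̄ = F·x = [6, 9]
P̄ = F·P·Fᵀ + Q = [17 24; 24 38]
y = z − H·x̄ = [-15]
S = H·P̄·Hᵀ + R = [155]
K = P̄·Hᵀ·S⁻¹ = [51/155; 72/155]
x' = x̄ + K·y = [33/31, 63/31]
P' = (I − K·H)·P̄ = [34/155 48/155; 48/155 706/155]

x' = [33/31, 63/31]
P' = [34/155 48/155; 48/155 706/155]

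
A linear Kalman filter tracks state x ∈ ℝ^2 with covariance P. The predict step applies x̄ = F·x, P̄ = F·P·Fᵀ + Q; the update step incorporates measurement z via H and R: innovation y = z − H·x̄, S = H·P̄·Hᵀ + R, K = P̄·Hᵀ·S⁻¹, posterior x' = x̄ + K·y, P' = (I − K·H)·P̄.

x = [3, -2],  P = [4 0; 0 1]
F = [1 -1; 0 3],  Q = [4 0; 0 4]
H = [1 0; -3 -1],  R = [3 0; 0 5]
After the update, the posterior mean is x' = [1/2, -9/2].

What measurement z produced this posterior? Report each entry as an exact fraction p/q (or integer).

z = [-1, 3]

x̄ = F·x = [5, -6]
P̄ = F·P·Fᵀ + Q = [9 -3; -3 13]
S = H·P̄·Hᵀ + R = [12 -24; -24 81]
K = P̄·Hᵀ·S⁻¹ = [17/44 -2/11; -113/132 -10/33]
x' − x̄ = [-9/2, 3/2] = K·y
y = (KᵀK)⁻¹·Kᵀ·(x' − x̄) = [-6, 12]
z = y + H·x̄ = [-6, 12] + [5, -9] = [-1, 3]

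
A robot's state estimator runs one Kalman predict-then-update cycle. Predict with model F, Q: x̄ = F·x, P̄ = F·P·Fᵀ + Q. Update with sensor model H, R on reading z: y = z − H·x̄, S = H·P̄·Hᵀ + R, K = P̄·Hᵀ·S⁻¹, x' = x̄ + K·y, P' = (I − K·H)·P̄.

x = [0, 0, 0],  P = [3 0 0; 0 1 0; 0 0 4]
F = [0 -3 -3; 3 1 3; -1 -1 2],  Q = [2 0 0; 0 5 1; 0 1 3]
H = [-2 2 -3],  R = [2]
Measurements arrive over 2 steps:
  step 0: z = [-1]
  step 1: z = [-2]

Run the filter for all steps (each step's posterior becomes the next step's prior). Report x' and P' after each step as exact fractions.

step 0: x' = [109/553, -171/553, -3/553], P' = [14110/553 -2928/553 -11286/553; -2928/553 8916/553 7782/553; -11286/553 7782/553 12710/553]
step 1: x' = [2007446/1932783, 383113/1932783, 205508/1932783], P' = [649668584/1932783 1586536/1932783 -431695816/1932783; 1586536/1932783 9108890/1932783 4758670/1932783; -431695816/1932783 4758670/1932783 290988842/1932783]

step 0: x̄ = F·x = [0, 0, 0]
step 0: P̄ = F·P·Fᵀ + Q = [47 -39 -21; -39 69 15; -21 15 23]
step 0: y = z − H·x̄ = [-1]
step 0: S = H·P̄·Hᵀ + R = [553]
step 0: K = P̄·Hᵀ·S⁻¹ = [-109/553; 171/553; 3/553]
step 0: x' = x̄ + K·y = [109/553, -171/553, -3/553]
step 0: P' = (I − K·H)·P̄ = [14110/553 -2928/553 -11286/553; -2928/553 8916/553 7782/553; -11286/553 7782/553 12710/553]
step 1: x̄ = F·x = [522/553, 21/79, 8/79]
step 1: P̄ = F·P·Fᵀ + Q = [335816/553 -15228/79 -16500/79; -15228/79 11291/79 -623/79; -16500/79 -623/79 11955/79]
step 1: y = z − H·x̄ = [-188/553]
step 1: S = H·P̄·Hᵀ + R = [1932783/553]
step 1: K = P̄·Hᵀ·S⁻¹ = [-538324/1932783; 384349/1932783; -28777/1932783]
step 1: x' = x̄ + K·y = [2007446/1932783, 383113/1932783, 205508/1932783]
step 1: P' = (I − K·H)·P̄ = [649668584/1932783 1586536/1932783 -431695816/1932783; 1586536/1932783 9108890/1932783 4758670/1932783; -431695816/1932783 4758670/1932783 290988842/1932783]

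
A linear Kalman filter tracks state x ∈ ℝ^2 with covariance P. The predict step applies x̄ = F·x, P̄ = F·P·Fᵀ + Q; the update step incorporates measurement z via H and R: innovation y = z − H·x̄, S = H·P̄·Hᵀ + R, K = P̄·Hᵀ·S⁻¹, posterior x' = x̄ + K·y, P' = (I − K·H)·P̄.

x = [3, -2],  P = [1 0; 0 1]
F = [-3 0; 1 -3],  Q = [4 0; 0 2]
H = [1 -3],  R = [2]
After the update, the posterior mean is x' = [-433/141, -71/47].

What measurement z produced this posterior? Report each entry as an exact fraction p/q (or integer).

x̄ = F·x = [-9, 9]
P̄ = F·P·Fᵀ + Q = [13 -3; -3 12]
S = H·P̄·Hᵀ + R = [141]
K = P̄·Hᵀ·S⁻¹ = [22/141; -13/47]
x' − x̄ = [836/141, -494/47] = K·y
y = (KᵀK)⁻¹·Kᵀ·(x' − x̄) = [38]
z = y + H·x̄ = [38] + [-36] = [2]

z = [2]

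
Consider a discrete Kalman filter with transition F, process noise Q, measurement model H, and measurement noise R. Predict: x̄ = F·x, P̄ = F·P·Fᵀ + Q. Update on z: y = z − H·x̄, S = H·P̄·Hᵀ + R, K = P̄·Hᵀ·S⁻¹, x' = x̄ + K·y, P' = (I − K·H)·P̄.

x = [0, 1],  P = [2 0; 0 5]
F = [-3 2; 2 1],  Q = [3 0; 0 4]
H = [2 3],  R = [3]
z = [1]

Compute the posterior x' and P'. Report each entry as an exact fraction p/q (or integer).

x̄ = F·x = [2, 1]
P̄ = F·P·Fᵀ + Q = [41 -2; -2 17]
y = z − H·x̄ = [-6]
S = H·P̄·Hᵀ + R = [296]
K = P̄·Hᵀ·S⁻¹ = [19/74; 47/296]
x' = x̄ + K·y = [17/37, 7/148]
P' = (I − K·H)·P̄ = [795/37 -1041/74; -1041/74 2823/296]

x' = [17/37, 7/148]
P' = [795/37 -1041/74; -1041/74 2823/296]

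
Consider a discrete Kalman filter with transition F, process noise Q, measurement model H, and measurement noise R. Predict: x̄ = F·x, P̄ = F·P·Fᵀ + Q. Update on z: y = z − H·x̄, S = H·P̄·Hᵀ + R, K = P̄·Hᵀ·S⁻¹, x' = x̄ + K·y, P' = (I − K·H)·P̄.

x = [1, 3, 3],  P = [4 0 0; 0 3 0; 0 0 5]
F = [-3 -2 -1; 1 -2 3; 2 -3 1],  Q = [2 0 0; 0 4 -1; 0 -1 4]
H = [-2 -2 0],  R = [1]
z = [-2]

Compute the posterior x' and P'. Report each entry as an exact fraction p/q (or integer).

x' = [-2892/361, 3244/361, -400/361]
P' = [13455/361 -13415/361 -8611/361; -13415/361 13465/361 8640/361; -8611/361 8640/361 15408/361]

x̄ = F·x = [-12, 4, -4]
P̄ = F·P·Fᵀ + Q = [55 -15 -11; -15 65 40; -11 40 52]
y = z − H·x̄ = [-18]
S = H·P̄·Hᵀ + R = [361]
K = P̄·Hᵀ·S⁻¹ = [-80/361; -100/361; -58/361]
x' = x̄ + K·y = [-2892/361, 3244/361, -400/361]
P' = (I − K·H)·P̄ = [13455/361 -13415/361 -8611/361; -13415/361 13465/361 8640/361; -8611/361 8640/361 15408/361]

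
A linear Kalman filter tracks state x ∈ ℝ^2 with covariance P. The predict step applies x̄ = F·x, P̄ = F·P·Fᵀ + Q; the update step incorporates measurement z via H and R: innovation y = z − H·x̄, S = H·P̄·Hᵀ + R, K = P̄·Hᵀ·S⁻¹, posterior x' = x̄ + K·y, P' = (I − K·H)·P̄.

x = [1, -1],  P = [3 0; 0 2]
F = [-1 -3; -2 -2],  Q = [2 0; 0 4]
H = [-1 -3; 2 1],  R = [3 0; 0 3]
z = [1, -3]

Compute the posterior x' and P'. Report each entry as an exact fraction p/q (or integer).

x' = [-2643/2438, -155/1219]
P' = [2349/2438 -543/1219; -543/1219 606/1219]

x̄ = F·x = [2, 0]
P̄ = F·P·Fᵀ + Q = [23 18; 18 24]
y = z − H·x̄ = [3, -7]
S = H·P̄·Hᵀ + R = [350 -244; -244 191]
K = P̄·Hᵀ·S⁻¹ = [303/2438 602/1219; -425/1219 -160/1219]
x' = x̄ + K·y = [-2643/2438, -155/1219]
P' = (I − K·H)·P̄ = [2349/2438 -543/1219; -543/1219 606/1219]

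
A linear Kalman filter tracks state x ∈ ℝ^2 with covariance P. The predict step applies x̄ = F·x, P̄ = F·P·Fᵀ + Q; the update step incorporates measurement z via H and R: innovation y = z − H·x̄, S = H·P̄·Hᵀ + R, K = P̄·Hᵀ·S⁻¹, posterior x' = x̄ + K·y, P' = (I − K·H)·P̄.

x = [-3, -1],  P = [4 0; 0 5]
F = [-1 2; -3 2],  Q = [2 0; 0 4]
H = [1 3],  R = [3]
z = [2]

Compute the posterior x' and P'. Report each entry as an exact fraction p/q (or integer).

x̄ = F·x = [1, 7]
P̄ = F·P·Fᵀ + Q = [26 32; 32 60]
y = z − H·x̄ = [-20]
S = H·P̄·Hᵀ + R = [761]
K = P̄·Hᵀ·S⁻¹ = [122/761; 212/761]
x' = x̄ + K·y = [-1679/761, 1087/761]
P' = (I − K·H)·P̄ = [4902/761 -1512/761; -1512/761 716/761]

x' = [-1679/761, 1087/761]
P' = [4902/761 -1512/761; -1512/761 716/761]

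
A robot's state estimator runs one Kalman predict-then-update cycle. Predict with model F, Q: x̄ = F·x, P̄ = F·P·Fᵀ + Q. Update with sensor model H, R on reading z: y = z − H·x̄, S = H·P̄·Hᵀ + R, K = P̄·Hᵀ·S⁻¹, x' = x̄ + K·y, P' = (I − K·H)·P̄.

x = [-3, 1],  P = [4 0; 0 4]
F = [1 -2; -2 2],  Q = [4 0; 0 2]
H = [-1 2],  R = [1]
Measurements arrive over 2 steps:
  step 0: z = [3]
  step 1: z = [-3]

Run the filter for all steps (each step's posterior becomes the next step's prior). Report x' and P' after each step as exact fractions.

step 0: x̄ = F·x = [-5, 8]
step 0: P̄ = F·P·Fᵀ + Q = [24 -24; -24 34]
step 0: y = z − H·x̄ = [-18]
step 0: S = H·P̄·Hᵀ + R = [257]
step 0: K = P̄·Hᵀ·S⁻¹ = [-72/257; 92/257]
step 0: x' = x̄ + K·y = [11/257, 400/257]
step 0: P' = (I − K·H)·P̄ = [984/257 456/257; 456/257 274/257]
step 1: x̄ = F·x = [-789/257, 778/257]
step 1: P̄ = F·P·Fᵀ + Q = [1284/257 -328/257; -328/257 1898/257]
step 1: y = z − H·x̄ = [-3116/257]
step 1: S = H·P̄·Hᵀ + R = [10445/257]
step 1: K = P̄·Hᵀ·S⁻¹ = [-388/2089; 4124/10445]
step 1: x' = x̄ + K·y = [-1709/2089, -18382/10445]
step 1: P' = (I − K·H)·P̄ = [7508/2089 3560/2089; 3560/2089 10962/10445]

step 0: x' = [11/257, 400/257], P' = [984/257 456/257; 456/257 274/257]
step 1: x' = [-1709/2089, -18382/10445], P' = [7508/2089 3560/2089; 3560/2089 10962/10445]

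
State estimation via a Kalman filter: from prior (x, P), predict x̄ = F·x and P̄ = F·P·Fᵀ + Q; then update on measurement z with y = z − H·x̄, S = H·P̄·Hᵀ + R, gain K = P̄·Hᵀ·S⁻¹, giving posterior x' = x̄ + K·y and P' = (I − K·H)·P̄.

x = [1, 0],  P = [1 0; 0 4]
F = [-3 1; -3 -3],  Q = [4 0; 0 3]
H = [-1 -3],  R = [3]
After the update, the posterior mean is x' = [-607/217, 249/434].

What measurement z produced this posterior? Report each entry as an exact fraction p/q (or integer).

x̄ = F·x = [-3, -3]
P̄ = F·P·Fᵀ + Q = [17 -3; -3 48]
S = H·P̄·Hᵀ + R = [434]
K = P̄·Hᵀ·S⁻¹ = [-4/217; -141/434]
x' − x̄ = [44/217, 1551/434] = K·y
y = (KᵀK)⁻¹·Kᵀ·(x' − x̄) = [-11]
z = y + H·x̄ = [-11] + [12] = [1]

z = [1]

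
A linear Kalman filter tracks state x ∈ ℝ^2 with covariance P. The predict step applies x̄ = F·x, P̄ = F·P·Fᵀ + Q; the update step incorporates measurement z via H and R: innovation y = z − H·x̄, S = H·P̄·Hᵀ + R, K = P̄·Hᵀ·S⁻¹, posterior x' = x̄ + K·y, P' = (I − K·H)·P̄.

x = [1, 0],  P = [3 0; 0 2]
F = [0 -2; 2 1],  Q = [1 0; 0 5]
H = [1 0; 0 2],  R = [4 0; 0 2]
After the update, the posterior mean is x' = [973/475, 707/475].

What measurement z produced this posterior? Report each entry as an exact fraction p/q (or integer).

x̄ = F·x = [0, 2]
P̄ = F·P·Fᵀ + Q = [9 -4; -4 19]
S = H·P̄·Hᵀ + R = [13 -8; -8 78]
K = P̄·Hᵀ·S⁻¹ = [319/475 -16/475; -4/475 231/475]
x' − x̄ = [973/475, -243/475] = K·y
y = (KᵀK)⁻¹·Kᵀ·(x' − x̄) = [3, -1]
z = y + H·x̄ = [3, -1] + [0, 4] = [3, 3]

z = [3, 3]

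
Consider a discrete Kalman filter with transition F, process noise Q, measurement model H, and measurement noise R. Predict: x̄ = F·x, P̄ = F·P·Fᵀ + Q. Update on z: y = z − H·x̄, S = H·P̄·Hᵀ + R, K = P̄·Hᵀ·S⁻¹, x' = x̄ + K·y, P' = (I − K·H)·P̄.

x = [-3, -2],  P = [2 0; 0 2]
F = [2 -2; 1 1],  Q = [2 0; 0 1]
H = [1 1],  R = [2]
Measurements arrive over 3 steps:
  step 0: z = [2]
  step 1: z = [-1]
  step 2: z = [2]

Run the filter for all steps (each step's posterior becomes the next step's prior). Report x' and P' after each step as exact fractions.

step 0: x̄ = F·x = [-2, -5]
step 0: P̄ = F·P·Fᵀ + Q = [18 0; 0 5]
step 0: y = z − H·x̄ = [9]
step 0: S = H·P̄·Hᵀ + R = [25]
step 0: K = P̄·Hᵀ·S⁻¹ = [18/25; 1/5]
step 0: x' = x̄ + K·y = [112/25, -16/5]
step 0: P' = (I − K·H)·P̄ = [126/25 -18/5; -18/5 4]
step 1: x̄ = F·x = [384/25, 32/25]
step 1: P̄ = F·P·Fᵀ + Q = [1674/25 52/25; 52/25 71/25]
step 1: y = z − H·x̄ = [-441/25]
step 1: S = H·P̄·Hᵀ + R = [1899/25]
step 1: K = P̄·Hᵀ·S⁻¹ = [1726/1899; 41/633]
step 1: x' = x̄ + K·y = [-142/211, 29/211]
step 1: P' = (I − K·H)·P̄ = [7994/1899 -1514/633; -1514/633 532/211]
step 2: x̄ = F·x = [-342/211, -113/211]
step 2: P̄ = F·P·Fᵀ + Q = [91262/1899 6412/1899; 6412/1899 5597/1899]
step 2: y = z − H·x̄ = [877/211]
step 2: S = H·P̄·Hᵀ + R = [12609/211]
step 2: K = P̄·Hᵀ·S⁻¹ = [32558/37827; 4003/37827]
step 2: x' = x̄ + K·y = [74012/37827, -3620/37827]
step 2: P' = (I − K·H)·P̄ = [429854/113481 -234506/113481; -234506/113481 258524/113481]

step 0: x' = [112/25, -16/5], P' = [126/25 -18/5; -18/5 4]
step 1: x' = [-142/211, 29/211], P' = [7994/1899 -1514/633; -1514/633 532/211]
step 2: x' = [74012/37827, -3620/37827], P' = [429854/113481 -234506/113481; -234506/113481 258524/113481]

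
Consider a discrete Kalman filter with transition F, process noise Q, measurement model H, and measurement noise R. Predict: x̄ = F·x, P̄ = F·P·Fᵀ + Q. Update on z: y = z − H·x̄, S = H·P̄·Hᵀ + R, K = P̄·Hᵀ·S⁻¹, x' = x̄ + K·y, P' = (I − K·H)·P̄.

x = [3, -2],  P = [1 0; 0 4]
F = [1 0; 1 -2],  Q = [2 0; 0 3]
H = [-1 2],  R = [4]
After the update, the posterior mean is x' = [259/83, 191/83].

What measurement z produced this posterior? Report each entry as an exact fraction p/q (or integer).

z = [1]

x̄ = F·x = [3, 7]
P̄ = F·P·Fᵀ + Q = [3 1; 1 20]
S = H·P̄·Hᵀ + R = [83]
K = P̄·Hᵀ·S⁻¹ = [-1/83; 39/83]
x' − x̄ = [10/83, -390/83] = K·y
y = (KᵀK)⁻¹·Kᵀ·(x' − x̄) = [-10]
z = y + H·x̄ = [-10] + [11] = [1]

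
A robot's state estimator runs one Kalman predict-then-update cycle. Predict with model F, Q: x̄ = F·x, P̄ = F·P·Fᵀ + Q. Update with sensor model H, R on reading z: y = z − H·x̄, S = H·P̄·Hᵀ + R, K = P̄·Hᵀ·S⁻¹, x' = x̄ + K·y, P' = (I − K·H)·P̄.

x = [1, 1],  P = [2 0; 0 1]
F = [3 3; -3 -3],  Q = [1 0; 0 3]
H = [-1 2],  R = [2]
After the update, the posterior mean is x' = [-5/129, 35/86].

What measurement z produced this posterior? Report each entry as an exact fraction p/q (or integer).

z = [1]

x̄ = F·x = [6, -6]
P̄ = F·P·Fᵀ + Q = [28 -27; -27 30]
S = H·P̄·Hᵀ + R = [258]
K = P̄·Hᵀ·S⁻¹ = [-41/129; 29/86]
x' − x̄ = [-779/129, 551/86] = K·y
y = (KᵀK)⁻¹·Kᵀ·(x' − x̄) = [19]
z = y + H·x̄ = [19] + [-18] = [1]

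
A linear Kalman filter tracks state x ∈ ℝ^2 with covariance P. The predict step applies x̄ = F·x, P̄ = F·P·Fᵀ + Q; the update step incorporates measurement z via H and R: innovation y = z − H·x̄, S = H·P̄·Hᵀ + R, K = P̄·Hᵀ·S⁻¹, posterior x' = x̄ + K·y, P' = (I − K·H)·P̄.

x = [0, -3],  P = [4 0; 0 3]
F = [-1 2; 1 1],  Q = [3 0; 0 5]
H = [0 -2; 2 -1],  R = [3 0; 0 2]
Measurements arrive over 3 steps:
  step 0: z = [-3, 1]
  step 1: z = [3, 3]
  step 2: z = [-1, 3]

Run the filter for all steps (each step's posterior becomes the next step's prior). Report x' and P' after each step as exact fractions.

step 0: x' = [1790/1963, 2271/1963], P' = [1289/1963 678/1963; 678/1963 1380/1963]
step 1: x' = [123817/134691, -51979/44897], P' = [808499/1346910 70202/224485; 70202/224485 149946/224485]
step 2: x' = [1043559448/896703683, 195469183/896703683], P' = [537141434/896703683 279324894/896703683; 279324894/896703683 597415902/896703683]

step 0: x̄ = F·x = [-6, -3]
step 0: P̄ = F·P·Fᵀ + Q = [19 2; 2 12]
step 0: y = z − H·x̄ = [-9, 10]
step 0: S = H·P̄·Hᵀ + R = [51 16; 16 82]
step 0: K = P̄·Hᵀ·S⁻¹ = [-452/1963 950/1963; -920/1963 -12/1963]
step 0: x' = x̄ + K·y = [1790/1963, 2271/1963]
step 0: P' = (I − K·H)·P̄ = [1289/1963 678/1963; 678/1963 1380/1963]
step 1: x̄ = F·x = [2752/1963, 4061/1963]
step 1: P̄ = F·P·Fᵀ + Q = [9986/1963 2149/1963; 2149/1963 13840/1963]
step 1: y = z − H·x̄ = [14011/1963, 342/151]
step 1: S = H·P̄·Hᵀ + R = [61249/1963 1468/151; 1468/151 3778/151]
step 1: K = P̄·Hᵀ·S⁻¹ = [-140404/673455 597893/1346910; -99964/224485 -4771/224485]
step 1: x' = x̄ + K·y = [123817/134691, -51979/44897]
step 1: P' = (I − K·H)·P̄ = [808499/1346910 70202/224485; 70202/224485 149946/224485]
step 2: x̄ = F·x = [-435691/134691, -32120/134691]
step 2: P̄ = F·P·Fᵀ + Q = [1352617/269382 282413/269382; 282413/269382 9285149/1346910]
step 2: y = z − H·x̄ = [-198931/134691, 414445/44897]
step 2: S = H·P̄·Hᵀ + R = [20590663/673455 2153673/224485; 2153673/224485 11127683/448970]
step 2: K = P̄·Hᵀ·S⁻¹ = [-186216596/896703683 397478987/896703683; -398277268/896703683 -19383057/896703683]
step 2: x' = x̄ + K·y = [1043559448/896703683, 195469183/896703683]
step 2: P' = (I − K·H)·P̄ = [537141434/896703683 279324894/896703683; 279324894/896703683 597415902/896703683]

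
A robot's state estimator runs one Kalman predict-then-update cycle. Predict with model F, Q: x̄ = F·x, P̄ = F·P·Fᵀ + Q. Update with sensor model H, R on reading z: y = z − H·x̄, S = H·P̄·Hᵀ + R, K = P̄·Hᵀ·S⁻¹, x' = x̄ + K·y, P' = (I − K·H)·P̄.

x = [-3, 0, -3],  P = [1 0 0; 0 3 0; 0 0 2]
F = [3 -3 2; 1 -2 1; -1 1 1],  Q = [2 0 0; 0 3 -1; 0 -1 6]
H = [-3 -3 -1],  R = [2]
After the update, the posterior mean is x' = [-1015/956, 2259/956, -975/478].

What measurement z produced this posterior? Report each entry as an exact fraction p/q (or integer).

z = [-2]

x̄ = F·x = [-15, -6, 0]
P̄ = F·P·Fᵀ + Q = [46 25 -8; 25 18 -6; -8 -6 12]
S = H·P̄·Hᵀ + R = [956]
K = P̄·Hᵀ·S⁻¹ = [-205/956; -123/956; 15/478]
x' − x̄ = [13325/956, 7995/956, -975/478] = K·y
y = (KᵀK)⁻¹·Kᵀ·(x' − x̄) = [-65]
z = y + H·x̄ = [-65] + [63] = [-2]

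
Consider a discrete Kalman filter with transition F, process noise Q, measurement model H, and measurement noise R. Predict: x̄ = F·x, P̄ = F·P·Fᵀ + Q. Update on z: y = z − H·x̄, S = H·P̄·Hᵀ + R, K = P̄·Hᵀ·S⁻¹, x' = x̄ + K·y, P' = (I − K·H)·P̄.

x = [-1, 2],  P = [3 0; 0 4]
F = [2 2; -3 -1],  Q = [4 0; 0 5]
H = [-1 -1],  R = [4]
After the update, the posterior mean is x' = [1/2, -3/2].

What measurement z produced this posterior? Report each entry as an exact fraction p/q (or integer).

x̄ = F·x = [2, 1]
P̄ = F·P·Fᵀ + Q = [32 -26; -26 36]
S = H·P̄·Hᵀ + R = [20]
K = P̄·Hᵀ·S⁻¹ = [-3/10; -1/2]
x' − x̄ = [-3/2, -5/2] = K·y
y = (KᵀK)⁻¹·Kᵀ·(x' − x̄) = [5]
z = y + H·x̄ = [5] + [-3] = [2]

z = [2]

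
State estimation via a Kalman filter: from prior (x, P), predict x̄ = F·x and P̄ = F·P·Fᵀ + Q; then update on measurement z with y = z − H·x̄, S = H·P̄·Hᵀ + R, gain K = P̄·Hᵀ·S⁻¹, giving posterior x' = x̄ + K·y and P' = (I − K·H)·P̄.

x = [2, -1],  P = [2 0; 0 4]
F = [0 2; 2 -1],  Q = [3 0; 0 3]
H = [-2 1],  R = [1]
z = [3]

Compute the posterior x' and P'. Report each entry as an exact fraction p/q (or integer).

x' = [7/31, 7/2]
P' = [60/31 7/2; 7/2 29/4]

x̄ = F·x = [-2, 5]
P̄ = F·P·Fᵀ + Q = [19 -8; -8 15]
y = z − H·x̄ = [-6]
S = H·P̄·Hᵀ + R = [124]
K = P̄·Hᵀ·S⁻¹ = [-23/62; 1/4]
x' = x̄ + K·y = [7/31, 7/2]
P' = (I − K·H)·P̄ = [60/31 7/2; 7/2 29/4]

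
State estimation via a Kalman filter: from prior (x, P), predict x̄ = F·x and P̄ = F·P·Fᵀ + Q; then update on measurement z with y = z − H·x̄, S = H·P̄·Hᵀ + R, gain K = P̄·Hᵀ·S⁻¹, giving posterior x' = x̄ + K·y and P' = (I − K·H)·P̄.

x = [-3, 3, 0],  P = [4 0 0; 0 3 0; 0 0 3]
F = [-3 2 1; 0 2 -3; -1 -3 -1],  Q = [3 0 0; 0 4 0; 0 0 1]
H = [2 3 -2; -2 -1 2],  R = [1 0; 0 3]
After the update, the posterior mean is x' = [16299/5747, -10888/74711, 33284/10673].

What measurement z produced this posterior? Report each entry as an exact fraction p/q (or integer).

z = [-1, 1]

x̄ = F·x = [15, 6, -6]
P̄ = F·P·Fᵀ + Q = [54 3 -9; 3 43 -9; -9 -9 35]
S = H·P̄·Hᵀ + R = [960 -653; -653 522]
K = P̄·Hᵀ·S⁻¹ = [-1059/5747 -2745/5747; 36115/74711 35589/74711; 473/10673 2575/10673]
x' − x̄ = [-69906/5747, -459154/74711, 97322/10673] = K·y
y = (KᵀK)⁻¹·Kᵀ·(x' − x̄) = [-61, 49]
z = y + H·x̄ = [-61, 49] + [60, -48] = [-1, 1]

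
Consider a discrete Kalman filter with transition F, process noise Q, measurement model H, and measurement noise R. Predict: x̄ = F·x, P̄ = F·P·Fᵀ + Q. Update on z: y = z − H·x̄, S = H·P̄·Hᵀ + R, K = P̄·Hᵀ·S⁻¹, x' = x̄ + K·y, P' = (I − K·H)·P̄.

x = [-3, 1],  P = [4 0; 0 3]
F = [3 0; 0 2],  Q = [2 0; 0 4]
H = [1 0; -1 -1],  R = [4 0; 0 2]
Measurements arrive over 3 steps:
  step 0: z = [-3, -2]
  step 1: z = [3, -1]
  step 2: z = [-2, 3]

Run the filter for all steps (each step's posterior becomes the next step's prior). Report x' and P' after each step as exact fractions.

step 0: x̄ = F·x = [-9, 2]
step 0: P̄ = F·P·Fᵀ + Q = [38 0; 0 16]
step 0: y = z − H·x̄ = [6, -9]
step 0: S = H·P̄·Hᵀ + R = [42 -38; -38 56]
step 0: K = P̄·Hᵀ·S⁻¹ = [171/227 -38/227; -152/227 -168/227]
step 0: x' = x̄ + K·y = [-675/227, 1054/227]
step 0: P' = (I − K·H)·P̄ = [684/227 -608/227; -608/227 944/227]
step 1: x̄ = F·x = [-2025/227, 2108/227]
step 1: P̄ = F·P·Fᵀ + Q = [6610/227 -3648/227; -3648/227 4684/227]
step 1: y = z − H·x̄ = [2706/227, -144/227]
step 1: S = H·P̄·Hᵀ + R = [7518/227 -2962/227; -2962/227 4452/227]
step 1: K = P̄·Hᵀ·S⁻¹ = [22747/27199 -2962/27199; -21266/27199 -20478/27199]
step 1: x' = x̄ + K·y = [30405/27199, 12064/27199]
step 1: P' = (I − K·H)·P̄ = [90988/27199 -85064/27199; -85064/27199 126020/27199]
step 2: x̄ = F·x = [91215/27199, 24128/27199]
step 2: P̄ = F·P·Fᵀ + Q = [873290/27199 -510384/27199; -510384/27199 612876/27199]
step 2: y = z − H·x̄ = [-145613/27199, 196940/27199]
step 2: S = H·P̄·Hᵀ + R = [982086/27199 -362906/27199; -362906/27199 519796/27199]
step 2: K = P̄·Hᵀ·S⁻¹ = [102131/120055 -12514/120055; -95874/120055 -2627646/3481595]
step 2: x' = x̄ + K·y = [-234762/120055, -1052618/3481595]
step 2: P' = (I − K·H)·P̄ = [408524/120055 -383496/120055; -383496/120055 16376676/3481595]

step 0: x' = [-675/227, 1054/227], P' = [684/227 -608/227; -608/227 944/227]
step 1: x' = [30405/27199, 12064/27199], P' = [90988/27199 -85064/27199; -85064/27199 126020/27199]
step 2: x' = [-234762/120055, -1052618/3481595], P' = [408524/120055 -383496/120055; -383496/120055 16376676/3481595]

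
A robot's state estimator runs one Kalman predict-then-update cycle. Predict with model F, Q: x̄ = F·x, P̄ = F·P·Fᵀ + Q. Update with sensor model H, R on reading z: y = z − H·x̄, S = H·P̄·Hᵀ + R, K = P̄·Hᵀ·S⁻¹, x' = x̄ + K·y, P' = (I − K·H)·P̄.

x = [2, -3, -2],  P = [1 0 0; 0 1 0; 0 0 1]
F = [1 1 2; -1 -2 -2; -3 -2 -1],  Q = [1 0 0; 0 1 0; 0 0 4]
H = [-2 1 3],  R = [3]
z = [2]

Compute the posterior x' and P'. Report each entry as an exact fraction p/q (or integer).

x̄ = F·x = [-5, 8, 2]
P̄ = F·P·Fᵀ + Q = [7 -7 -7; -7 10 9; -7 9 18]
y = z − H·x̄ = [-22]
S = H·P̄·Hᵀ + R = [369]
K = P̄·Hᵀ·S⁻¹ = [-14/123; 17/123; 77/369]
x' = x̄ + K·y = [-307/123, 610/123, -956/369]
P' = (I − K·H)·P̄ = [91/41 -49/41 217/123; -49/41 121/41 -202/123; 217/123 -202/123 713/369]

x' = [-307/123, 610/123, -956/369]
P' = [91/41 -49/41 217/123; -49/41 121/41 -202/123; 217/123 -202/123 713/369]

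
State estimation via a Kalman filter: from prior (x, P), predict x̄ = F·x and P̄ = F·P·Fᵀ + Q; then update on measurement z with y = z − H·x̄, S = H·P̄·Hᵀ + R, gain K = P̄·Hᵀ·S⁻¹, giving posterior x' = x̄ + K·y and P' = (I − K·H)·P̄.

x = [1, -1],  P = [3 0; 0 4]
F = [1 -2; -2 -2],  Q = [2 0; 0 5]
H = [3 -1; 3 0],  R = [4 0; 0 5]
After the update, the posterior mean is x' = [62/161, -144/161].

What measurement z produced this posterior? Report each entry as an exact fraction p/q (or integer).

z = [2, 1]

x̄ = F·x = [3, 0]
P̄ = F·P·Fᵀ + Q = [21 10; 10 33]
S = H·P̄·Hᵀ + R = [166 159; 159 194]
K = P̄·Hᵀ·S⁻¹ = [265/6923 2031/6923; -5352/6923 5457/6923]
x' − x̄ = [-421/161, -144/161] = K·y
y = (KᵀK)⁻¹·Kᵀ·(x' − x̄) = [-7, -8]
z = y + H·x̄ = [-7, -8] + [9, 9] = [2, 1]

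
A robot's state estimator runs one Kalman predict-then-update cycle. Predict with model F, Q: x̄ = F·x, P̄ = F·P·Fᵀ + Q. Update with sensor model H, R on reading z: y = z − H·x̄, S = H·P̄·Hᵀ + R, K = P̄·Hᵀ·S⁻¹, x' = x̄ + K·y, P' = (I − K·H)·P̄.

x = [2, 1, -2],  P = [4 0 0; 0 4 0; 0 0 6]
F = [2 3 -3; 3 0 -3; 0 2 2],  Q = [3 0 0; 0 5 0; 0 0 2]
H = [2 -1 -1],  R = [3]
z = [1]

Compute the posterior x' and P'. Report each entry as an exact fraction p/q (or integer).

x' = [7/2, 95/16, -1/8]
P' = [191/15 497/30 7; 497/30 13391/240 -191/8; 7 -191/8 153/4]

x̄ = F·x = [13, 12, -2]
P̄ = F·P·Fᵀ + Q = [109 78 -12; 78 95 -36; -12 -36 42]
y = z − H·x̄ = [-15]
S = H·P̄·Hᵀ + R = [240]
K = P̄·Hᵀ·S⁻¹ = [19/30; 97/240; -1/8]
x' = x̄ + K·y = [7/2, 95/16, -1/8]
P' = (I − K·H)·P̄ = [191/15 497/30 7; 497/30 13391/240 -191/8; 7 -191/8 153/4]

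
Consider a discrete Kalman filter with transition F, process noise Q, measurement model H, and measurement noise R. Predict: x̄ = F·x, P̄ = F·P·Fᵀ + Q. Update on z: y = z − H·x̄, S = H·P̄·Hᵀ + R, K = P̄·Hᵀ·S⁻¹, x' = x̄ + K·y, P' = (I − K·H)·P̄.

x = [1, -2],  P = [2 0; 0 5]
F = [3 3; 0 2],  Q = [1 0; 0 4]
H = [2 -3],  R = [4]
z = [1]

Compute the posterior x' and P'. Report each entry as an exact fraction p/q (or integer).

x̄ = F·x = [-3, -4]
P̄ = F·P·Fᵀ + Q = [64 30; 30 24]
y = z − H·x̄ = [-5]
S = H·P̄·Hᵀ + R = [116]
K = P̄·Hᵀ·S⁻¹ = [19/58; -3/29]
x' = x̄ + K·y = [-269/58, -101/29]
P' = (I − K·H)·P̄ = [1495/29 984/29; 984/29 660/29]

x' = [-269/58, -101/29]
P' = [1495/29 984/29; 984/29 660/29]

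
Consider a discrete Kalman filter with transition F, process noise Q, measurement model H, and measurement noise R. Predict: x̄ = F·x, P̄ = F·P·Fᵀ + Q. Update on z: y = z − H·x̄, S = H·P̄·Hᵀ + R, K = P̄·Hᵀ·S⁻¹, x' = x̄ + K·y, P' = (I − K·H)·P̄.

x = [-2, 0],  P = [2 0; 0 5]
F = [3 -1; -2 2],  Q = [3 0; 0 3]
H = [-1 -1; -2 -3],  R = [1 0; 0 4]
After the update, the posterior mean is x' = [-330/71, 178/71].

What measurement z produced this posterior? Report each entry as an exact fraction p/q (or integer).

x̄ = F·x = [-6, 4]
P̄ = F·P·Fᵀ + Q = [26 -22; -22 31]
S = H·P̄·Hᵀ + R = [14 35; 35 123]
K = P̄·Hᵀ·S⁻¹ = [-982/497 48/71; 608/497 -53/71]
x' − x̄ = [96/71, -106/71] = K·y
y = (KᵀK)⁻¹·Kᵀ·(x' − x̄) = [0, 2]
z = y + H·x̄ = [0, 2] + [2, 0] = [2, 2]

z = [2, 2]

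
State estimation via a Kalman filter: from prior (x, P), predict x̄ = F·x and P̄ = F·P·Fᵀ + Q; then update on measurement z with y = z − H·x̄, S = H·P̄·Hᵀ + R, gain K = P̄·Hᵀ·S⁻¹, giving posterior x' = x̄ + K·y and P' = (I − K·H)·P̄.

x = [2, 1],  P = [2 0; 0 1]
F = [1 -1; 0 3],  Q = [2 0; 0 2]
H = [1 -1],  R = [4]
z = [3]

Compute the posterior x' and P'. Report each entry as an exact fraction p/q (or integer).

x' = [33/13, 4/13]
P' = [33/13 17/13; 17/13 45/13]

x̄ = F·x = [1, 3]
P̄ = F·P·Fᵀ + Q = [5 -3; -3 11]
y = z − H·x̄ = [5]
S = H·P̄·Hᵀ + R = [26]
K = P̄·Hᵀ·S⁻¹ = [4/13; -7/13]
x' = x̄ + K·y = [33/13, 4/13]
P' = (I − K·H)·P̄ = [33/13 17/13; 17/13 45/13]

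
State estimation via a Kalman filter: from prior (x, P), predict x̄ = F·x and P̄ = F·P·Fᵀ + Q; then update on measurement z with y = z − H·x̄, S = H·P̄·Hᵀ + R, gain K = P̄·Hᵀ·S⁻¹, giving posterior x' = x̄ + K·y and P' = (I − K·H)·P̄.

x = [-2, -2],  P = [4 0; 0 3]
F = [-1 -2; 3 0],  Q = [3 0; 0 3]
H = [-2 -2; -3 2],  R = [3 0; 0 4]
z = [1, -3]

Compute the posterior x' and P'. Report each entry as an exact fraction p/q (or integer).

x̄ = F·x = [6, -6]
P̄ = F·P·Fᵀ + Q = [19 -12; -12 39]
y = z − H·x̄ = [1, 27]
S = H·P̄·Hᵀ + R = [139 -66; -66 475]
K = P̄·Hᵀ·S⁻¹ = [-11996/61669 -12183/61669; -18126/61669 12282/61669]
x' = x̄ + K·y = [29077/61669, -56526/61669]
P' = (I − K·H)·P̄ = [16944/61669 1050/61669; 1050/61669 26139/61669]

x' = [29077/61669, -56526/61669]
P' = [16944/61669 1050/61669; 1050/61669 26139/61669]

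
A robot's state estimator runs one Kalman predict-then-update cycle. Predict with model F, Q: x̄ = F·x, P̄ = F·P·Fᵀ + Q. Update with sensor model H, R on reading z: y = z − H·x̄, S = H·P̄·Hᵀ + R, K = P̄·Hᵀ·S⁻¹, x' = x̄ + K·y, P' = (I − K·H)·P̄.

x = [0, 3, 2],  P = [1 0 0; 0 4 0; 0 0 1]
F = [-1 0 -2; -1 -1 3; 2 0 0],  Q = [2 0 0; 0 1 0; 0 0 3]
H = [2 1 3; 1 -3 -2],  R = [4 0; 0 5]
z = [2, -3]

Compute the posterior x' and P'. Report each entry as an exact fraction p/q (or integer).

x̄ = F·x = [-4, 3, 0]
P̄ = F·P·Fᵀ + Q = [7 -5 -2; -5 15 -2; -2 -2 7]
y = z − H·x̄ = [7, 10]
S = H·P̄·Hᵀ + R = [54 -24; -24 189]
K = P̄·Hᵀ·S⁻¹ = [397/3210 82/535; -431/3210 -418/1605; 173/642 -2/107]
x' = x̄ + K·y = [-5141/3210, -1747/3210, 1091/642]
P' = (I − K·H)·P̄ = [2829/1070 6979/3210 -497/214; 6979/3210 9263/3210 -1663/642; -497/214 -1663/642 593/214]

x' = [-5141/3210, -1747/3210, 1091/642]
P' = [2829/1070 6979/3210 -497/214; 6979/3210 9263/3210 -1663/642; -497/214 -1663/642 593/214]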